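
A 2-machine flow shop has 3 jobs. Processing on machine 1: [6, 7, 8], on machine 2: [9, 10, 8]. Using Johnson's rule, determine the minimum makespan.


Apply Johnson's rule:
  Group 1 (a <= b): [(1, 6, 9), (2, 7, 10), (3, 8, 8)]
  Group 2 (a > b): []
Optimal job order: [1, 2, 3]
Schedule:
  Job 1: M1 done at 6, M2 done at 15
  Job 2: M1 done at 13, M2 done at 25
  Job 3: M1 done at 21, M2 done at 33
Makespan = 33

33


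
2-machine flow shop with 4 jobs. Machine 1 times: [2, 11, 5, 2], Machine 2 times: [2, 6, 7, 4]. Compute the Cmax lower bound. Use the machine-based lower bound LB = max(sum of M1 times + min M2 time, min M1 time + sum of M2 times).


LB1 = sum(M1 times) + min(M2 times) = 20 + 2 = 22
LB2 = min(M1 times) + sum(M2 times) = 2 + 19 = 21
Lower bound = max(LB1, LB2) = max(22, 21) = 22

22


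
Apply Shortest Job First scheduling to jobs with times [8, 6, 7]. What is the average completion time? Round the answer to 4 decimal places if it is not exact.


SJF order (ascending): [6, 7, 8]
Completion times:
  Job 1: burst=6, C=6
  Job 2: burst=7, C=13
  Job 3: burst=8, C=21
Average completion = 40/3 = 13.3333

13.3333


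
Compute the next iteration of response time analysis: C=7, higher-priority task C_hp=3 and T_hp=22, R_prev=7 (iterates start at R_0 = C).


R_next = C + ceil(R_prev / T_hp) * C_hp
ceil(7 / 22) = ceil(0.3182) = 1
Interference = 1 * 3 = 3
R_next = 7 + 3 = 10

10


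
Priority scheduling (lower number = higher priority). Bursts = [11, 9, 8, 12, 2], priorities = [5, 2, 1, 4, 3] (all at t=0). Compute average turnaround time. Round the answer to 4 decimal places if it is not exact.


Sort by priority (ascending = highest first):
Order: [(1, 8), (2, 9), (3, 2), (4, 12), (5, 11)]
Completion times:
  Priority 1, burst=8, C=8
  Priority 2, burst=9, C=17
  Priority 3, burst=2, C=19
  Priority 4, burst=12, C=31
  Priority 5, burst=11, C=42
Average turnaround = 117/5 = 23.4

23.4


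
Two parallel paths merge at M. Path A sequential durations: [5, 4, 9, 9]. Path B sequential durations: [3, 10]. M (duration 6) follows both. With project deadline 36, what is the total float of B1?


Forward pass: ES(B1) = sum of predecessors on chain B = 0
EF = ES + duration = 0 + 3 = 3
Backward pass: LF(M) = deadline = 36; LS(M) = 36 - 6 = 30
LF(B1) = LS(M) - sum(successors on chain B) = 30 - 10 = 20
LS = LF - duration = 20 - 3 = 17
Total float = LS - ES = 17 - 0 = 17

17


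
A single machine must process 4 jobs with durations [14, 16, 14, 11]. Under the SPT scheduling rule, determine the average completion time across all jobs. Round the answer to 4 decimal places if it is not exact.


Sort jobs by processing time (SPT order): [11, 14, 14, 16]
Compute completion times sequentially:
  Job 1: processing = 11, completes at 11
  Job 2: processing = 14, completes at 25
  Job 3: processing = 14, completes at 39
  Job 4: processing = 16, completes at 55
Sum of completion times = 130
Average completion time = 130/4 = 32.5

32.5


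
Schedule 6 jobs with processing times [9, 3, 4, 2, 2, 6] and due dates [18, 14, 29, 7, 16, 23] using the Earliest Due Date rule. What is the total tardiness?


Sort by due date (EDD order): [(2, 7), (3, 14), (2, 16), (9, 18), (6, 23), (4, 29)]
Compute completion times and tardiness:
  Job 1: p=2, d=7, C=2, tardiness=max(0,2-7)=0
  Job 2: p=3, d=14, C=5, tardiness=max(0,5-14)=0
  Job 3: p=2, d=16, C=7, tardiness=max(0,7-16)=0
  Job 4: p=9, d=18, C=16, tardiness=max(0,16-18)=0
  Job 5: p=6, d=23, C=22, tardiness=max(0,22-23)=0
  Job 6: p=4, d=29, C=26, tardiness=max(0,26-29)=0
Total tardiness = 0

0


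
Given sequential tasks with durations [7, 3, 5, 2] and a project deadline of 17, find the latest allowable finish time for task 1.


LF(activity 1) = deadline - sum of successor durations
Successors: activities 2 through 4 with durations [3, 5, 2]
Sum of successor durations = 10
LF = 17 - 10 = 7

7


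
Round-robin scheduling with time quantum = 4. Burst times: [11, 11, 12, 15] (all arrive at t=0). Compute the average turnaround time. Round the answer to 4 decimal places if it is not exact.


Time quantum = 4
Execution trace:
  J1 runs 4 units, time = 4
  J2 runs 4 units, time = 8
  J3 runs 4 units, time = 12
  J4 runs 4 units, time = 16
  J1 runs 4 units, time = 20
  J2 runs 4 units, time = 24
  J3 runs 4 units, time = 28
  J4 runs 4 units, time = 32
  J1 runs 3 units, time = 35
  J2 runs 3 units, time = 38
  J3 runs 4 units, time = 42
  J4 runs 4 units, time = 46
  J4 runs 3 units, time = 49
Finish times: [35, 38, 42, 49]
Average turnaround = 164/4 = 41.0

41.0


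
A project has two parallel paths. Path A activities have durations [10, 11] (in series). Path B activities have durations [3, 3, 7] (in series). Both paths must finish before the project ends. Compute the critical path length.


Path A total = 10 + 11 = 21
Path B total = 3 + 3 + 7 = 13
Critical path = longest path = max(21, 13) = 21

21


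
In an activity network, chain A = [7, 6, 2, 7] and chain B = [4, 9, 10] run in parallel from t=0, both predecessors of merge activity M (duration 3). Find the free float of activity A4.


ES(A4) = sum of predecessors on chain A = 15
EF(A4) = ES + duration = 15 + 7 = 22
Successor of A4 is M. ES(M) = max(sum(A), sum(B)) = max(22, 23) = 23
Free float = ES(successor) - EF(current) = 23 - 22 = 1

1


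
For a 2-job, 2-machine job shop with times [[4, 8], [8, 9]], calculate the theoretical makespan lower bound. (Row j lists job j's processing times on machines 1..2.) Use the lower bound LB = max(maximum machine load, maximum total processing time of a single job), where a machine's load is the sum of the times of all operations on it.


Machine loads:
  Machine 1: 4 + 8 = 12
  Machine 2: 8 + 9 = 17
Max machine load = 17
Job totals:
  Job 1: 12
  Job 2: 17
Max job total = 17
Lower bound = max(17, 17) = 17

17


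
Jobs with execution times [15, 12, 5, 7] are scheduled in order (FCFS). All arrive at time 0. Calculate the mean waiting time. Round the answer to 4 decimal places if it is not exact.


FCFS order (as given): [15, 12, 5, 7]
Waiting times:
  Job 1: wait = 0
  Job 2: wait = 15
  Job 3: wait = 27
  Job 4: wait = 32
Sum of waiting times = 74
Average waiting time = 74/4 = 18.5

18.5


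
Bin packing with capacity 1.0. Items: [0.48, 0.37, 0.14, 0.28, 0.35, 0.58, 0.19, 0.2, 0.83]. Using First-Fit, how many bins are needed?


Place items sequentially using First-Fit:
  Item 0.48 -> new Bin 1
  Item 0.37 -> Bin 1 (now 0.85)
  Item 0.14 -> Bin 1 (now 0.99)
  Item 0.28 -> new Bin 2
  Item 0.35 -> Bin 2 (now 0.63)
  Item 0.58 -> new Bin 3
  Item 0.19 -> Bin 2 (now 0.82)
  Item 0.2 -> Bin 3 (now 0.78)
  Item 0.83 -> new Bin 4
Total bins used = 4

4


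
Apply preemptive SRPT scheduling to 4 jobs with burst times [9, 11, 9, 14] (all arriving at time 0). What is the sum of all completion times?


Since all jobs arrive at t=0, SRPT equals SPT ordering.
SPT order: [9, 9, 11, 14]
Completion times:
  Job 1: p=9, C=9
  Job 2: p=9, C=18
  Job 3: p=11, C=29
  Job 4: p=14, C=43
Total completion time = 9 + 18 + 29 + 43 = 99

99


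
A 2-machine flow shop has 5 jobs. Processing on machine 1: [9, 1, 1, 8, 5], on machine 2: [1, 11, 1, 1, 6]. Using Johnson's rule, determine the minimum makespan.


Apply Johnson's rule:
  Group 1 (a <= b): [(2, 1, 11), (3, 1, 1), (5, 5, 6)]
  Group 2 (a > b): [(1, 9, 1), (4, 8, 1)]
Optimal job order: [2, 3, 5, 1, 4]
Schedule:
  Job 2: M1 done at 1, M2 done at 12
  Job 3: M1 done at 2, M2 done at 13
  Job 5: M1 done at 7, M2 done at 19
  Job 1: M1 done at 16, M2 done at 20
  Job 4: M1 done at 24, M2 done at 25
Makespan = 25

25


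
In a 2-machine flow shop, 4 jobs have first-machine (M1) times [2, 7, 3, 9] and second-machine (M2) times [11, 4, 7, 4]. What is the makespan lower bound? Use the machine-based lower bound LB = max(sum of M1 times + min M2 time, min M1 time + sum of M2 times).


LB1 = sum(M1 times) + min(M2 times) = 21 + 4 = 25
LB2 = min(M1 times) + sum(M2 times) = 2 + 26 = 28
Lower bound = max(LB1, LB2) = max(25, 28) = 28

28


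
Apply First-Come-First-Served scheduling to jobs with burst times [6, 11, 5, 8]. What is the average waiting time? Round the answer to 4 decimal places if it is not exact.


FCFS order (as given): [6, 11, 5, 8]
Waiting times:
  Job 1: wait = 0
  Job 2: wait = 6
  Job 3: wait = 17
  Job 4: wait = 22
Sum of waiting times = 45
Average waiting time = 45/4 = 11.25

11.25


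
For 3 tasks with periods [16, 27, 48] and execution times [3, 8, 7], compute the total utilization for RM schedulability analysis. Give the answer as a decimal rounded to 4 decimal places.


Compute individual utilizations (exact fractions):
  Task 1: C/T = 3/16 (approx. 0.1875)
  Task 2: C/T = 8/27 (approx. 0.2963)
  Task 3: C/T = 7/48 (approx. 0.1458)
Total utilization U = 3/16 + 8/27 + 7/48 = 17/27
Rounded to 4 decimal places: U = 0.6296
RM (Liu & Layland) bound for 3 tasks = 0.779763; compare with U = 17/27 (approx. 0.629630)
U <= bound, so schedulable by RM sufficient condition.

0.6296


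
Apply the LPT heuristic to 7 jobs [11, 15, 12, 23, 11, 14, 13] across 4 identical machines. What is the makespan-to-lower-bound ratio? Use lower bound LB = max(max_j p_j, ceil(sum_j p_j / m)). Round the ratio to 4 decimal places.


LPT order: [23, 15, 14, 13, 12, 11, 11]
Machine loads after assignment: [23, 26, 25, 25]
LPT makespan = 26
Lower bound = max(max_job, ceil(total/4)) = max(23, 25) = 25
Ratio = 26 / 25 = 1.04

1.04


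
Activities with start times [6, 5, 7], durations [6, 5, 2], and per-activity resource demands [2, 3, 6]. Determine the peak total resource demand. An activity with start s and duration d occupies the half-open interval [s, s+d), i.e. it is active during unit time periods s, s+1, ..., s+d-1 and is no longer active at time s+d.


Each activity i is active on [start_i, start_i + duration_i).
Compute total resource usage per time slot:
  t=0: active resources = [], total = 0
  t=1: active resources = [], total = 0
  t=2: active resources = [], total = 0
  t=3: active resources = [], total = 0
  t=4: active resources = [], total = 0
  t=5: active resources = [3], total = 3
  t=6: active resources = [2, 3], total = 5
  t=7: active resources = [2, 3, 6], total = 11
  t=8: active resources = [2, 3, 6], total = 11
  t=9: active resources = [2, 3], total = 5
  t=10: active resources = [2], total = 2
  t=11: active resources = [2], total = 2
Peak resource demand = 11

11


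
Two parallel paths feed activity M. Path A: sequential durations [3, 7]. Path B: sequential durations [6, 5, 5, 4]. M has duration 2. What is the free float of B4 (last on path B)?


ES(B4) = sum of predecessors on chain B = 16
EF(B4) = ES + duration = 16 + 4 = 20
Successor of B4 is M. ES(M) = max(sum(A), sum(B)) = max(10, 20) = 20
Free float = ES(successor) - EF(current) = 20 - 20 = 0

0


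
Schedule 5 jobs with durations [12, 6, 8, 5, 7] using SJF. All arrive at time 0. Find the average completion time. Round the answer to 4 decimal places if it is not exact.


SJF order (ascending): [5, 6, 7, 8, 12]
Completion times:
  Job 1: burst=5, C=5
  Job 2: burst=6, C=11
  Job 3: burst=7, C=18
  Job 4: burst=8, C=26
  Job 5: burst=12, C=38
Average completion = 98/5 = 19.6

19.6


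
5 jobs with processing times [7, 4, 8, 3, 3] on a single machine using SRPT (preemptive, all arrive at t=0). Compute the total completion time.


Since all jobs arrive at t=0, SRPT equals SPT ordering.
SPT order: [3, 3, 4, 7, 8]
Completion times:
  Job 1: p=3, C=3
  Job 2: p=3, C=6
  Job 3: p=4, C=10
  Job 4: p=7, C=17
  Job 5: p=8, C=25
Total completion time = 3 + 6 + 10 + 17 + 25 = 61

61


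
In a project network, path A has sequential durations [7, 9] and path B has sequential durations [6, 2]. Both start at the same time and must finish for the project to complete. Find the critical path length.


Path A total = 7 + 9 = 16
Path B total = 6 + 2 = 8
Critical path = longest path = max(16, 8) = 16

16


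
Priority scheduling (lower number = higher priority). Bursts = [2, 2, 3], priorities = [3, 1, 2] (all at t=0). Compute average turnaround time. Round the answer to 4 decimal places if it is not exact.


Sort by priority (ascending = highest first):
Order: [(1, 2), (2, 3), (3, 2)]
Completion times:
  Priority 1, burst=2, C=2
  Priority 2, burst=3, C=5
  Priority 3, burst=2, C=7
Average turnaround = 14/3 = 4.6667

4.6667


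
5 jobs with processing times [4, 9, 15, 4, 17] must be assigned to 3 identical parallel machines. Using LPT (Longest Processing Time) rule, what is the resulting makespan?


Sort jobs in decreasing order (LPT): [17, 15, 9, 4, 4]
Assign each job to the least loaded machine:
  Machine 1: jobs [17], load = 17
  Machine 2: jobs [15], load = 15
  Machine 3: jobs [9, 4, 4], load = 17
Makespan = max load = 17

17


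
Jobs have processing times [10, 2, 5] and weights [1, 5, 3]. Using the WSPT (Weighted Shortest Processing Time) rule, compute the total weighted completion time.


Compute p/w ratios and sort ascending (WSPT): [(2, 5), (5, 3), (10, 1)]
Compute weighted completion times:
  Job (p=2,w=5): C=2, w*C=5*2=10
  Job (p=5,w=3): C=7, w*C=3*7=21
  Job (p=10,w=1): C=17, w*C=1*17=17
Total weighted completion time = 48

48


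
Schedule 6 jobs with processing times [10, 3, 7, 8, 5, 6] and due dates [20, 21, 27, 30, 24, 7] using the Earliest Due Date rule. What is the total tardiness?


Sort by due date (EDD order): [(6, 7), (10, 20), (3, 21), (5, 24), (7, 27), (8, 30)]
Compute completion times and tardiness:
  Job 1: p=6, d=7, C=6, tardiness=max(0,6-7)=0
  Job 2: p=10, d=20, C=16, tardiness=max(0,16-20)=0
  Job 3: p=3, d=21, C=19, tardiness=max(0,19-21)=0
  Job 4: p=5, d=24, C=24, tardiness=max(0,24-24)=0
  Job 5: p=7, d=27, C=31, tardiness=max(0,31-27)=4
  Job 6: p=8, d=30, C=39, tardiness=max(0,39-30)=9
Total tardiness = 13

13


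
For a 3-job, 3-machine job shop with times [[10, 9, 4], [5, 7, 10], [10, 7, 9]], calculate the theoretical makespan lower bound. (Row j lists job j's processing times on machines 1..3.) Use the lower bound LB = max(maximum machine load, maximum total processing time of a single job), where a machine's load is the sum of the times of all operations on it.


Machine loads:
  Machine 1: 10 + 5 + 10 = 25
  Machine 2: 9 + 7 + 7 = 23
  Machine 3: 4 + 10 + 9 = 23
Max machine load = 25
Job totals:
  Job 1: 23
  Job 2: 22
  Job 3: 26
Max job total = 26
Lower bound = max(25, 26) = 26

26


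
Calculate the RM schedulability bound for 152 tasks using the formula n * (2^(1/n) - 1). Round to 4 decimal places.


Compute 2^(1/152) = 1.0045705923
Subtract 1: 1.0045705923 - 1 = 0.0045705923
Multiply by n: 152 * 0.0045705923 = 0.6947300296
Round to 4 dp: 0.6947

0.6947


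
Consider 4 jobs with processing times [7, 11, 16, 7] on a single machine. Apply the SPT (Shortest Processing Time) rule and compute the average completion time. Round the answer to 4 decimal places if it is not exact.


Sort jobs by processing time (SPT order): [7, 7, 11, 16]
Compute completion times sequentially:
  Job 1: processing = 7, completes at 7
  Job 2: processing = 7, completes at 14
  Job 3: processing = 11, completes at 25
  Job 4: processing = 16, completes at 41
Sum of completion times = 87
Average completion time = 87/4 = 21.75

21.75


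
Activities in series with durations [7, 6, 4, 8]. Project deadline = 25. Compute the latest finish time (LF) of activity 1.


LF(activity 1) = deadline - sum of successor durations
Successors: activities 2 through 4 with durations [6, 4, 8]
Sum of successor durations = 18
LF = 25 - 18 = 7

7


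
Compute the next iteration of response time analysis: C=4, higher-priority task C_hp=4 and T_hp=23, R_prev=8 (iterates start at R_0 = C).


R_next = C + ceil(R_prev / T_hp) * C_hp
ceil(8 / 23) = ceil(0.3478) = 1
Interference = 1 * 4 = 4
R_next = 4 + 4 = 8
R_next = R_prev, so the iteration has converged (response time = 8).

8


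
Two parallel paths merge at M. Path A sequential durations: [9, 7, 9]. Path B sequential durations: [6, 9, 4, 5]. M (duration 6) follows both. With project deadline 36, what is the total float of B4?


Forward pass: ES(B4) = sum of predecessors on chain B = 19
EF = ES + duration = 19 + 5 = 24
Backward pass: LF(M) = deadline = 36; LS(M) = 36 - 6 = 30
LF(B4) = LS(M) - sum(successors on chain B) = 30 - 0 = 30
LS = LF - duration = 30 - 5 = 25
Total float = LS - ES = 25 - 19 = 6

6


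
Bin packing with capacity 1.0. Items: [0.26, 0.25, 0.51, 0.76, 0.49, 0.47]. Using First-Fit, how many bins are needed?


Place items sequentially using First-Fit:
  Item 0.26 -> new Bin 1
  Item 0.25 -> Bin 1 (now 0.51)
  Item 0.51 -> new Bin 2
  Item 0.76 -> new Bin 3
  Item 0.49 -> Bin 1 (now 1.0)
  Item 0.47 -> Bin 2 (now 0.98)
Total bins used = 3

3


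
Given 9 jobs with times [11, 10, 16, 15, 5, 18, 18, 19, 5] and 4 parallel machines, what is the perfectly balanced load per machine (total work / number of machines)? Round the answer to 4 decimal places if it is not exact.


Total processing time = 11 + 10 + 16 + 15 + 5 + 18 + 18 + 19 + 5 = 117
Number of machines = 4
Ideal balanced load = 117 / 4 = 29.25

29.25


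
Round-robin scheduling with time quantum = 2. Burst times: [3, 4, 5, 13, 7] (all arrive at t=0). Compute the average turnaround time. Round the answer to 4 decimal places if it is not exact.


Time quantum = 2
Execution trace:
  J1 runs 2 units, time = 2
  J2 runs 2 units, time = 4
  J3 runs 2 units, time = 6
  J4 runs 2 units, time = 8
  J5 runs 2 units, time = 10
  J1 runs 1 units, time = 11
  J2 runs 2 units, time = 13
  J3 runs 2 units, time = 15
  J4 runs 2 units, time = 17
  J5 runs 2 units, time = 19
  J3 runs 1 units, time = 20
  J4 runs 2 units, time = 22
  J5 runs 2 units, time = 24
  J4 runs 2 units, time = 26
  J5 runs 1 units, time = 27
  J4 runs 2 units, time = 29
  J4 runs 2 units, time = 31
  J4 runs 1 units, time = 32
Finish times: [11, 13, 20, 32, 27]
Average turnaround = 103/5 = 20.6

20.6


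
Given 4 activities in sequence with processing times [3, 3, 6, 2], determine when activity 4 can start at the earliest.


Activity 4 starts after activities 1 through 3 complete.
Predecessor durations: [3, 3, 6]
ES = 3 + 3 + 6 = 12

12


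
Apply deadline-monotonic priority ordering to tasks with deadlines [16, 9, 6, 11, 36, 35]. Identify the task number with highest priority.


Sort tasks by relative deadline (ascending):
  Task 3: deadline = 6
  Task 2: deadline = 9
  Task 4: deadline = 11
  Task 1: deadline = 16
  Task 6: deadline = 35
  Task 5: deadline = 36
Priority order (highest first): [3, 2, 4, 1, 6, 5]
Highest priority task = 3

3


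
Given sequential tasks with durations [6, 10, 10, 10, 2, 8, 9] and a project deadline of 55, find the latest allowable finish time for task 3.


LF(activity 3) = deadline - sum of successor durations
Successors: activities 4 through 7 with durations [10, 2, 8, 9]
Sum of successor durations = 29
LF = 55 - 29 = 26

26


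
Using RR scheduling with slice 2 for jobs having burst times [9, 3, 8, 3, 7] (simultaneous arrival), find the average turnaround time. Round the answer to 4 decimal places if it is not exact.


Time quantum = 2
Execution trace:
  J1 runs 2 units, time = 2
  J2 runs 2 units, time = 4
  J3 runs 2 units, time = 6
  J4 runs 2 units, time = 8
  J5 runs 2 units, time = 10
  J1 runs 2 units, time = 12
  J2 runs 1 units, time = 13
  J3 runs 2 units, time = 15
  J4 runs 1 units, time = 16
  J5 runs 2 units, time = 18
  J1 runs 2 units, time = 20
  J3 runs 2 units, time = 22
  J5 runs 2 units, time = 24
  J1 runs 2 units, time = 26
  J3 runs 2 units, time = 28
  J5 runs 1 units, time = 29
  J1 runs 1 units, time = 30
Finish times: [30, 13, 28, 16, 29]
Average turnaround = 116/5 = 23.2

23.2


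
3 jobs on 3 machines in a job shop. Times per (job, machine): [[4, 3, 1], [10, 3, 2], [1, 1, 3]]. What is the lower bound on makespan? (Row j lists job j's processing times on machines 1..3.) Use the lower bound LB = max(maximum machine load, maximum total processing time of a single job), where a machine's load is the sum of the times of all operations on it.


Machine loads:
  Machine 1: 4 + 10 + 1 = 15
  Machine 2: 3 + 3 + 1 = 7
  Machine 3: 1 + 2 + 3 = 6
Max machine load = 15
Job totals:
  Job 1: 8
  Job 2: 15
  Job 3: 5
Max job total = 15
Lower bound = max(15, 15) = 15

15


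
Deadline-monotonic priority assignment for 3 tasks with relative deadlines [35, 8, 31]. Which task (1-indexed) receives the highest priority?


Sort tasks by relative deadline (ascending):
  Task 2: deadline = 8
  Task 3: deadline = 31
  Task 1: deadline = 35
Priority order (highest first): [2, 3, 1]
Highest priority task = 2

2


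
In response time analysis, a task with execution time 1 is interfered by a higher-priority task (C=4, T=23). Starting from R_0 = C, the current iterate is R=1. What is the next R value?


R_next = C + ceil(R_prev / T_hp) * C_hp
ceil(1 / 23) = ceil(0.0435) = 1
Interference = 1 * 4 = 4
R_next = 1 + 4 = 5

5


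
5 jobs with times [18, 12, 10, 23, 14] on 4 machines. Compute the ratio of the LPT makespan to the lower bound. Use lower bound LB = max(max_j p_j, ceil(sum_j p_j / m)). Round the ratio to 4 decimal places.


LPT order: [23, 18, 14, 12, 10]
Machine loads after assignment: [23, 18, 14, 22]
LPT makespan = 23
Lower bound = max(max_job, ceil(total/4)) = max(23, 20) = 23
Ratio = 23 / 23 = 1.0

1.0


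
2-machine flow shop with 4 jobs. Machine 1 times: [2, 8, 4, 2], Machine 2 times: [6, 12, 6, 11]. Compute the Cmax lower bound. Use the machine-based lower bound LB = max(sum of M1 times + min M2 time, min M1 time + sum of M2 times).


LB1 = sum(M1 times) + min(M2 times) = 16 + 6 = 22
LB2 = min(M1 times) + sum(M2 times) = 2 + 35 = 37
Lower bound = max(LB1, LB2) = max(22, 37) = 37

37


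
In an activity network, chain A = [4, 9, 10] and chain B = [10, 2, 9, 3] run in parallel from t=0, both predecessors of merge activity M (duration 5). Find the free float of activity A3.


ES(A3) = sum of predecessors on chain A = 13
EF(A3) = ES + duration = 13 + 10 = 23
Successor of A3 is M. ES(M) = max(sum(A), sum(B)) = max(23, 24) = 24
Free float = ES(successor) - EF(current) = 24 - 23 = 1

1


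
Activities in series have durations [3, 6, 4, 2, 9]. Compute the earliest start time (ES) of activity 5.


Activity 5 starts after activities 1 through 4 complete.
Predecessor durations: [3, 6, 4, 2]
ES = 3 + 6 + 4 + 2 = 15

15


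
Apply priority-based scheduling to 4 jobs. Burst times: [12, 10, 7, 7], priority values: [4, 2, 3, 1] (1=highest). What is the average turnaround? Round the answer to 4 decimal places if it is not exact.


Sort by priority (ascending = highest first):
Order: [(1, 7), (2, 10), (3, 7), (4, 12)]
Completion times:
  Priority 1, burst=7, C=7
  Priority 2, burst=10, C=17
  Priority 3, burst=7, C=24
  Priority 4, burst=12, C=36
Average turnaround = 84/4 = 21.0

21.0


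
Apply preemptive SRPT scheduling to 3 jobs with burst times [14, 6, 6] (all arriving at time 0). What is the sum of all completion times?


Since all jobs arrive at t=0, SRPT equals SPT ordering.
SPT order: [6, 6, 14]
Completion times:
  Job 1: p=6, C=6
  Job 2: p=6, C=12
  Job 3: p=14, C=26
Total completion time = 6 + 12 + 26 = 44

44


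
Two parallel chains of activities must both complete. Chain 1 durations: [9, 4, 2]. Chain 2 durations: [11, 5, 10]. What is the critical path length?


Path A total = 9 + 4 + 2 = 15
Path B total = 11 + 5 + 10 = 26
Critical path = longest path = max(15, 26) = 26

26


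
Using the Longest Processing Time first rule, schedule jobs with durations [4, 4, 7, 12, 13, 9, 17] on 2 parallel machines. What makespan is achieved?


Sort jobs in decreasing order (LPT): [17, 13, 12, 9, 7, 4, 4]
Assign each job to the least loaded machine:
  Machine 1: jobs [17, 9, 4, 4], load = 34
  Machine 2: jobs [13, 12, 7], load = 32
Makespan = max load = 34

34


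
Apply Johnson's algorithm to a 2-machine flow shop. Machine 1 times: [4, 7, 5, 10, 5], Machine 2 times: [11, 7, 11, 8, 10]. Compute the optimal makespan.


Apply Johnson's rule:
  Group 1 (a <= b): [(1, 4, 11), (3, 5, 11), (5, 5, 10), (2, 7, 7)]
  Group 2 (a > b): [(4, 10, 8)]
Optimal job order: [1, 3, 5, 2, 4]
Schedule:
  Job 1: M1 done at 4, M2 done at 15
  Job 3: M1 done at 9, M2 done at 26
  Job 5: M1 done at 14, M2 done at 36
  Job 2: M1 done at 21, M2 done at 43
  Job 4: M1 done at 31, M2 done at 51
Makespan = 51

51


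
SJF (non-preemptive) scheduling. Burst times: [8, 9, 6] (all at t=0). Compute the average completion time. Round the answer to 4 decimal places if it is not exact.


SJF order (ascending): [6, 8, 9]
Completion times:
  Job 1: burst=6, C=6
  Job 2: burst=8, C=14
  Job 3: burst=9, C=23
Average completion = 43/3 = 14.3333

14.3333


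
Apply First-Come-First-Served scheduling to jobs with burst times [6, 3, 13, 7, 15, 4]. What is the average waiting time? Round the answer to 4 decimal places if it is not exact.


FCFS order (as given): [6, 3, 13, 7, 15, 4]
Waiting times:
  Job 1: wait = 0
  Job 2: wait = 6
  Job 3: wait = 9
  Job 4: wait = 22
  Job 5: wait = 29
  Job 6: wait = 44
Sum of waiting times = 110
Average waiting time = 110/6 = 18.3333

18.3333


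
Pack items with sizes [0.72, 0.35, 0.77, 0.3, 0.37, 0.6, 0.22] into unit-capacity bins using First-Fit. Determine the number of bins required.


Place items sequentially using First-Fit:
  Item 0.72 -> new Bin 1
  Item 0.35 -> new Bin 2
  Item 0.77 -> new Bin 3
  Item 0.3 -> Bin 2 (now 0.65)
  Item 0.37 -> new Bin 4
  Item 0.6 -> Bin 4 (now 0.97)
  Item 0.22 -> Bin 1 (now 0.94)
Total bins used = 4

4


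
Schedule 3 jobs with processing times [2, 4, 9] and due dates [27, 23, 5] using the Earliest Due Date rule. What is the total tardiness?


Sort by due date (EDD order): [(9, 5), (4, 23), (2, 27)]
Compute completion times and tardiness:
  Job 1: p=9, d=5, C=9, tardiness=max(0,9-5)=4
  Job 2: p=4, d=23, C=13, tardiness=max(0,13-23)=0
  Job 3: p=2, d=27, C=15, tardiness=max(0,15-27)=0
Total tardiness = 4

4


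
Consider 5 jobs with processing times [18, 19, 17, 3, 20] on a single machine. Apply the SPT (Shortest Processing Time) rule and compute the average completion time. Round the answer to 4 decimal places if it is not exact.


Sort jobs by processing time (SPT order): [3, 17, 18, 19, 20]
Compute completion times sequentially:
  Job 1: processing = 3, completes at 3
  Job 2: processing = 17, completes at 20
  Job 3: processing = 18, completes at 38
  Job 4: processing = 19, completes at 57
  Job 5: processing = 20, completes at 77
Sum of completion times = 195
Average completion time = 195/5 = 39.0

39.0


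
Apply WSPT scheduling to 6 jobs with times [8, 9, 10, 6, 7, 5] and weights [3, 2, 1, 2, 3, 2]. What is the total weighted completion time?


Compute p/w ratios and sort ascending (WSPT): [(7, 3), (5, 2), (8, 3), (6, 2), (9, 2), (10, 1)]
Compute weighted completion times:
  Job (p=7,w=3): C=7, w*C=3*7=21
  Job (p=5,w=2): C=12, w*C=2*12=24
  Job (p=8,w=3): C=20, w*C=3*20=60
  Job (p=6,w=2): C=26, w*C=2*26=52
  Job (p=9,w=2): C=35, w*C=2*35=70
  Job (p=10,w=1): C=45, w*C=1*45=45
Total weighted completion time = 272

272


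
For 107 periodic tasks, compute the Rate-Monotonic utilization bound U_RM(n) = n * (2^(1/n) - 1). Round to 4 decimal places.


Compute 2^(1/107) = 1.0064990387
Subtract 1: 1.0064990387 - 1 = 0.0064990387
Multiply by n: 107 * 0.0064990387 = 0.6953971409
Round to 4 dp: 0.6954

0.6954


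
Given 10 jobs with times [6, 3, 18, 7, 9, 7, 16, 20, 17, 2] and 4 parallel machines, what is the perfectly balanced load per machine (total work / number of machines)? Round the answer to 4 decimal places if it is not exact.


Total processing time = 6 + 3 + 18 + 7 + 9 + 7 + 16 + 20 + 17 + 2 = 105
Number of machines = 4
Ideal balanced load = 105 / 4 = 26.25

26.25


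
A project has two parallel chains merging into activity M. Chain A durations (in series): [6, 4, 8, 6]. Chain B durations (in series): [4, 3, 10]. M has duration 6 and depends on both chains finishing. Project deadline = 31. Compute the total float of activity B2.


Forward pass: ES(B2) = sum of predecessors on chain B = 4
EF = ES + duration = 4 + 3 = 7
Backward pass: LF(M) = deadline = 31; LS(M) = 31 - 6 = 25
LF(B2) = LS(M) - sum(successors on chain B) = 25 - 10 = 15
LS = LF - duration = 15 - 3 = 12
Total float = LS - ES = 12 - 4 = 8

8


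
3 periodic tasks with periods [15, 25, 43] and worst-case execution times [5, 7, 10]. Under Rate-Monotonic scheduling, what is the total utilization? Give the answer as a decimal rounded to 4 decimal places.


Compute individual utilizations (exact fractions):
  Task 1: C/T = 5/15 = 1/3 (approx. 0.3333)
  Task 2: C/T = 7/25 (approx. 0.28)
  Task 3: C/T = 10/43 (approx. 0.2326)
Total utilization U = 1/3 + 7/25 + 10/43 = 2728/3225
Rounded to 4 decimal places: U = 0.8459
RM (Liu & Layland) bound for 3 tasks = 0.779763; compare with U = 2728/3225 (approx. 0.845891)
bound < U <= 1, so the RM sufficient condition is not met (inconclusive; an exact test such as response-time analysis is needed).

0.8459


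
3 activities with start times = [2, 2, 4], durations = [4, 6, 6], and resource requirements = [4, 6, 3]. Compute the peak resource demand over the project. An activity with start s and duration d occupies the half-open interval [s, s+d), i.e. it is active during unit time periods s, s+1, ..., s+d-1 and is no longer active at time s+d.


Each activity i is active on [start_i, start_i + duration_i).
Compute total resource usage per time slot:
  t=0: active resources = [], total = 0
  t=1: active resources = [], total = 0
  t=2: active resources = [4, 6], total = 10
  t=3: active resources = [4, 6], total = 10
  t=4: active resources = [4, 6, 3], total = 13
  t=5: active resources = [4, 6, 3], total = 13
  t=6: active resources = [6, 3], total = 9
  t=7: active resources = [6, 3], total = 9
  t=8: active resources = [3], total = 3
  t=9: active resources = [3], total = 3
Peak resource demand = 13

13


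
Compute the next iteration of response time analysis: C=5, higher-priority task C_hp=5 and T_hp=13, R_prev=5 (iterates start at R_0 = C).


R_next = C + ceil(R_prev / T_hp) * C_hp
ceil(5 / 13) = ceil(0.3846) = 1
Interference = 1 * 5 = 5
R_next = 5 + 5 = 10

10


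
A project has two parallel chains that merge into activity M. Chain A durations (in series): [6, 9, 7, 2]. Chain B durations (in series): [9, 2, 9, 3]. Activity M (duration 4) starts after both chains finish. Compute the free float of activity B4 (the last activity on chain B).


ES(B4) = sum of predecessors on chain B = 20
EF(B4) = ES + duration = 20 + 3 = 23
Successor of B4 is M. ES(M) = max(sum(A), sum(B)) = max(24, 23) = 24
Free float = ES(successor) - EF(current) = 24 - 23 = 1

1


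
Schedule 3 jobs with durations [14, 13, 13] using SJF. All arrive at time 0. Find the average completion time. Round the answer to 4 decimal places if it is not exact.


SJF order (ascending): [13, 13, 14]
Completion times:
  Job 1: burst=13, C=13
  Job 2: burst=13, C=26
  Job 3: burst=14, C=40
Average completion = 79/3 = 26.3333

26.3333


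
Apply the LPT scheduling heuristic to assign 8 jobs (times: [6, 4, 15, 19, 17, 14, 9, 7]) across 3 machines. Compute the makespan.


Sort jobs in decreasing order (LPT): [19, 17, 15, 14, 9, 7, 6, 4]
Assign each job to the least loaded machine:
  Machine 1: jobs [19, 7, 6], load = 32
  Machine 2: jobs [17, 9, 4], load = 30
  Machine 3: jobs [15, 14], load = 29
Makespan = max load = 32

32


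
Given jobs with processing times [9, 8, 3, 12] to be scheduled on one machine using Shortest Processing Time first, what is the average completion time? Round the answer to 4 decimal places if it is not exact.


Sort jobs by processing time (SPT order): [3, 8, 9, 12]
Compute completion times sequentially:
  Job 1: processing = 3, completes at 3
  Job 2: processing = 8, completes at 11
  Job 3: processing = 9, completes at 20
  Job 4: processing = 12, completes at 32
Sum of completion times = 66
Average completion time = 66/4 = 16.5

16.5


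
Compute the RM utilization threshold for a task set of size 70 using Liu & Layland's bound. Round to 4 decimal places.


Compute 2^(1/70) = 1.0099512906
Subtract 1: 1.0099512906 - 1 = 0.0099512906
Multiply by n: 70 * 0.0099512906 = 0.6965903420
Round to 4 dp: 0.6966

0.6966


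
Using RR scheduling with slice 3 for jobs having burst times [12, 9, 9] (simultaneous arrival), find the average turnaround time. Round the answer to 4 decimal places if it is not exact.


Time quantum = 3
Execution trace:
  J1 runs 3 units, time = 3
  J2 runs 3 units, time = 6
  J3 runs 3 units, time = 9
  J1 runs 3 units, time = 12
  J2 runs 3 units, time = 15
  J3 runs 3 units, time = 18
  J1 runs 3 units, time = 21
  J2 runs 3 units, time = 24
  J3 runs 3 units, time = 27
  J1 runs 3 units, time = 30
Finish times: [30, 24, 27]
Average turnaround = 81/3 = 27.0

27.0


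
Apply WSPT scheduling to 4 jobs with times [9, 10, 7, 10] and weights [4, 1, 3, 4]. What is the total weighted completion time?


Compute p/w ratios and sort ascending (WSPT): [(9, 4), (7, 3), (10, 4), (10, 1)]
Compute weighted completion times:
  Job (p=9,w=4): C=9, w*C=4*9=36
  Job (p=7,w=3): C=16, w*C=3*16=48
  Job (p=10,w=4): C=26, w*C=4*26=104
  Job (p=10,w=1): C=36, w*C=1*36=36
Total weighted completion time = 224

224


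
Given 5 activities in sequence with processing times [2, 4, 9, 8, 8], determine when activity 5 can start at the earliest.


Activity 5 starts after activities 1 through 4 complete.
Predecessor durations: [2, 4, 9, 8]
ES = 2 + 4 + 9 + 8 = 23

23


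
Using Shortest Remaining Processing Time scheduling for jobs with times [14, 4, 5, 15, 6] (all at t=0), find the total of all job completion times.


Since all jobs arrive at t=0, SRPT equals SPT ordering.
SPT order: [4, 5, 6, 14, 15]
Completion times:
  Job 1: p=4, C=4
  Job 2: p=5, C=9
  Job 3: p=6, C=15
  Job 4: p=14, C=29
  Job 5: p=15, C=44
Total completion time = 4 + 9 + 15 + 29 + 44 = 101

101


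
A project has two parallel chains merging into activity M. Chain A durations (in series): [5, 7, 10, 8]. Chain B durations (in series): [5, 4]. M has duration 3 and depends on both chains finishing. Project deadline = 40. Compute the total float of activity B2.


Forward pass: ES(B2) = sum of predecessors on chain B = 5
EF = ES + duration = 5 + 4 = 9
Backward pass: LF(M) = deadline = 40; LS(M) = 40 - 3 = 37
LF(B2) = LS(M) - sum(successors on chain B) = 37 - 0 = 37
LS = LF - duration = 37 - 4 = 33
Total float = LS - ES = 33 - 5 = 28

28


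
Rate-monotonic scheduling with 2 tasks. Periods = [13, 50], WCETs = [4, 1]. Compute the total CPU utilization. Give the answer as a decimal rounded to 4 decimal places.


Compute individual utilizations (exact fractions):
  Task 1: C/T = 4/13 (approx. 0.3077)
  Task 2: C/T = 1/50 (approx. 0.02)
Total utilization U = 4/13 + 1/50 = 213/650
Rounded to 4 decimal places: U = 0.3277
RM (Liu & Layland) bound for 2 tasks = 0.828427; compare with U = 213/650 (approx. 0.327692)
U <= bound, so schedulable by RM sufficient condition.

0.3277


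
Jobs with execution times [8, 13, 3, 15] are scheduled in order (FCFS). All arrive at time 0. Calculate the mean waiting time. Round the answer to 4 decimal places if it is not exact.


FCFS order (as given): [8, 13, 3, 15]
Waiting times:
  Job 1: wait = 0
  Job 2: wait = 8
  Job 3: wait = 21
  Job 4: wait = 24
Sum of waiting times = 53
Average waiting time = 53/4 = 13.25

13.25


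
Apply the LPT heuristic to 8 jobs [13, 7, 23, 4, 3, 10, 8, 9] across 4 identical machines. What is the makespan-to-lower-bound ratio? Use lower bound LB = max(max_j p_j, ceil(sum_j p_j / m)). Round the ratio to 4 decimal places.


LPT order: [23, 13, 10, 9, 8, 7, 4, 3]
Machine loads after assignment: [23, 20, 17, 17]
LPT makespan = 23
Lower bound = max(max_job, ceil(total/4)) = max(23, 20) = 23
Ratio = 23 / 23 = 1.0

1.0


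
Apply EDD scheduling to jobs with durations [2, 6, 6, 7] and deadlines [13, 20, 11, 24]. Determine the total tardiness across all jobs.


Sort by due date (EDD order): [(6, 11), (2, 13), (6, 20), (7, 24)]
Compute completion times and tardiness:
  Job 1: p=6, d=11, C=6, tardiness=max(0,6-11)=0
  Job 2: p=2, d=13, C=8, tardiness=max(0,8-13)=0
  Job 3: p=6, d=20, C=14, tardiness=max(0,14-20)=0
  Job 4: p=7, d=24, C=21, tardiness=max(0,21-24)=0
Total tardiness = 0

0


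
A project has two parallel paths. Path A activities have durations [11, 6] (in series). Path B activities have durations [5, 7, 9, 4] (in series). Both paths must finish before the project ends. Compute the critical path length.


Path A total = 11 + 6 = 17
Path B total = 5 + 7 + 9 + 4 = 25
Critical path = longest path = max(17, 25) = 25

25


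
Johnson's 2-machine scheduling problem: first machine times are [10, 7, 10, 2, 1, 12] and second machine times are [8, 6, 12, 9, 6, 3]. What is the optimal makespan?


Apply Johnson's rule:
  Group 1 (a <= b): [(5, 1, 6), (4, 2, 9), (3, 10, 12)]
  Group 2 (a > b): [(1, 10, 8), (2, 7, 6), (6, 12, 3)]
Optimal job order: [5, 4, 3, 1, 2, 6]
Schedule:
  Job 5: M1 done at 1, M2 done at 7
  Job 4: M1 done at 3, M2 done at 16
  Job 3: M1 done at 13, M2 done at 28
  Job 1: M1 done at 23, M2 done at 36
  Job 2: M1 done at 30, M2 done at 42
  Job 6: M1 done at 42, M2 done at 45
Makespan = 45

45


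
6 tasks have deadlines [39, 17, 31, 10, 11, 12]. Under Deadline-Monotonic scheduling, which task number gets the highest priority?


Sort tasks by relative deadline (ascending):
  Task 4: deadline = 10
  Task 5: deadline = 11
  Task 6: deadline = 12
  Task 2: deadline = 17
  Task 3: deadline = 31
  Task 1: deadline = 39
Priority order (highest first): [4, 5, 6, 2, 3, 1]
Highest priority task = 4

4


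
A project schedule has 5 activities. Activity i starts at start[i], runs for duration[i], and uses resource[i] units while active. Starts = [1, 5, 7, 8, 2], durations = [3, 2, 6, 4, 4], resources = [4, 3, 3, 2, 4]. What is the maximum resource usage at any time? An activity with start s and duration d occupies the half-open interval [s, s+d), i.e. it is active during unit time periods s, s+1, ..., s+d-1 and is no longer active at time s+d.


Each activity i is active on [start_i, start_i + duration_i).
Compute total resource usage per time slot:
  t=0: active resources = [], total = 0
  t=1: active resources = [4], total = 4
  t=2: active resources = [4, 4], total = 8
  t=3: active resources = [4, 4], total = 8
  t=4: active resources = [4], total = 4
  t=5: active resources = [3, 4], total = 7
  t=6: active resources = [3], total = 3
  t=7: active resources = [3], total = 3
  t=8: active resources = [3, 2], total = 5
  t=9: active resources = [3, 2], total = 5
  t=10: active resources = [3, 2], total = 5
  t=11: active resources = [3, 2], total = 5
  t=12: active resources = [3], total = 3
Peak resource demand = 8

8


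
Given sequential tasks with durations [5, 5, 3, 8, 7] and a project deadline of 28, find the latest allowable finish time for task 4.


LF(activity 4) = deadline - sum of successor durations
Successors: activities 5 through 5 with durations [7]
Sum of successor durations = 7
LF = 28 - 7 = 21

21


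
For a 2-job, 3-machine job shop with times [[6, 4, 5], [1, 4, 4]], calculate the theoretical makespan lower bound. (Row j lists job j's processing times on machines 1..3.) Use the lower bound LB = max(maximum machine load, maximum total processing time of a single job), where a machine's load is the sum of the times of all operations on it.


Machine loads:
  Machine 1: 6 + 1 = 7
  Machine 2: 4 + 4 = 8
  Machine 3: 5 + 4 = 9
Max machine load = 9
Job totals:
  Job 1: 15
  Job 2: 9
Max job total = 15
Lower bound = max(9, 15) = 15

15


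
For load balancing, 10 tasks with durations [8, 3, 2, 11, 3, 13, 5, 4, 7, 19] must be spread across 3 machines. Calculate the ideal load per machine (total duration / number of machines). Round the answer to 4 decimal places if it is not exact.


Total processing time = 8 + 3 + 2 + 11 + 3 + 13 + 5 + 4 + 7 + 19 = 75
Number of machines = 3
Ideal balanced load = 75 / 3 = 25.0

25.0
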